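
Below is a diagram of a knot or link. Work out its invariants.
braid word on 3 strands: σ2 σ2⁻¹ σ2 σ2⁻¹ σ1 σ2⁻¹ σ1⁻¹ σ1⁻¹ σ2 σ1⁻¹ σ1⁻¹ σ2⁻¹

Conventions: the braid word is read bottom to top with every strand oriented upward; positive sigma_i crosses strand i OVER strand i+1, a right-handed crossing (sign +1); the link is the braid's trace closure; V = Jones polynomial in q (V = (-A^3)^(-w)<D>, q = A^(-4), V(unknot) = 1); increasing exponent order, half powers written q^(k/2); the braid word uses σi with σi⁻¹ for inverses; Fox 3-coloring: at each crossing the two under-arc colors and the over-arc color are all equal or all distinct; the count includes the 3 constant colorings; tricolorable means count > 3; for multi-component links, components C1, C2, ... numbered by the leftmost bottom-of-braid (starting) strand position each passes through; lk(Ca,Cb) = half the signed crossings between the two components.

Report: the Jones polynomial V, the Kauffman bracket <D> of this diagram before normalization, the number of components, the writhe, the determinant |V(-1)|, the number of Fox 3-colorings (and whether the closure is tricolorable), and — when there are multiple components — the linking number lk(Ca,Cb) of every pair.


V(q) = q^-7 - 2q^-6 + 2q^-5 - 3q^-4 + 3q^-3 - 2q^-2 + 2q^-1
bracket: 2A^-8 - 2A^-4 + 3 - 3A^4 + 2A^8 - 2A^12 + A^16, w = -4
1 component, writhe -4, over 12 crossings
det 15, colorings 9 of 3^12 — tricolorable
observation: |V(-1)| = 15: so tricolorable, since 3 divides 15


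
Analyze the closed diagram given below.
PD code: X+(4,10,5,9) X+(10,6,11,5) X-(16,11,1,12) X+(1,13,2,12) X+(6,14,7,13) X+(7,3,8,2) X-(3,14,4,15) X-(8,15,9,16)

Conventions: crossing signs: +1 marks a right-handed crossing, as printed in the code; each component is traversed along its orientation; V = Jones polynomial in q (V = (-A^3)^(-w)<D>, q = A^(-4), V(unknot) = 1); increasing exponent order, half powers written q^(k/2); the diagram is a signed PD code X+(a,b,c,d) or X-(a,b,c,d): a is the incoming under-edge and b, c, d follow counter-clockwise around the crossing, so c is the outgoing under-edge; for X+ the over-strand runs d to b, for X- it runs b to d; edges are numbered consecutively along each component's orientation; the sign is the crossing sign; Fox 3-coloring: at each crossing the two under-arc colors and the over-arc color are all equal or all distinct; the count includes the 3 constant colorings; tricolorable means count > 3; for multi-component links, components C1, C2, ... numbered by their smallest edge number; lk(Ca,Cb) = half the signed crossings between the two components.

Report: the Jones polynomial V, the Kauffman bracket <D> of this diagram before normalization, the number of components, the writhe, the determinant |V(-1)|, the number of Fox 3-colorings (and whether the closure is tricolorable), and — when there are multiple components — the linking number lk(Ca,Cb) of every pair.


Jones polynomial: V(q) = q + q^3 - q^4
<D> = -A^-10 + A^-6 + A^2; writhe +2
components 1, writhe +2 (8 crossings)
3-colorings: 9 of 3^8, det 3 — tricolorable
note: |V(-1)| = 3: so tricolorable, since 3 divides 3


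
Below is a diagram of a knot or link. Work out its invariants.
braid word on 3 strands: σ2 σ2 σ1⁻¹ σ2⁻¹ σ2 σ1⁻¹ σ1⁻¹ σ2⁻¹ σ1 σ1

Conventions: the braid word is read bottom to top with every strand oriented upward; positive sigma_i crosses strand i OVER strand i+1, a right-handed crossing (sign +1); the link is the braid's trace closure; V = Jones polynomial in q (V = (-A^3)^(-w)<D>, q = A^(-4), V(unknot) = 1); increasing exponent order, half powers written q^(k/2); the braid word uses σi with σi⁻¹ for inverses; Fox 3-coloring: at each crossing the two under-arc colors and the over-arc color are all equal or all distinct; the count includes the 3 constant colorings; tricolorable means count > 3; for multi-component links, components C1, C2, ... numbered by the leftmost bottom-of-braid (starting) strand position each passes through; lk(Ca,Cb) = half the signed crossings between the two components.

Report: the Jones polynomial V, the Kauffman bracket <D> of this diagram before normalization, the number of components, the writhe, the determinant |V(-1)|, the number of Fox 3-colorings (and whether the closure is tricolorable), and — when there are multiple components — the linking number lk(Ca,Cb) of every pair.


Jones polynomial: V(q) = -q^-3 + 2q^-2 - 2q^-1 + 3 - 2q + 2q^2 - q^3
<D> = -A^-12 + 2A^-8 - 2A^-4 + 3 - 2A^4 + 2A^8 - A^12; writhe 0
components 1, writhe 0 (10 crossings)
3-colorings: 3 of 3^10, det 13 — not tricolorable
note: det 13 = |V(-1)|; not divisible by 3, so not tricolorable


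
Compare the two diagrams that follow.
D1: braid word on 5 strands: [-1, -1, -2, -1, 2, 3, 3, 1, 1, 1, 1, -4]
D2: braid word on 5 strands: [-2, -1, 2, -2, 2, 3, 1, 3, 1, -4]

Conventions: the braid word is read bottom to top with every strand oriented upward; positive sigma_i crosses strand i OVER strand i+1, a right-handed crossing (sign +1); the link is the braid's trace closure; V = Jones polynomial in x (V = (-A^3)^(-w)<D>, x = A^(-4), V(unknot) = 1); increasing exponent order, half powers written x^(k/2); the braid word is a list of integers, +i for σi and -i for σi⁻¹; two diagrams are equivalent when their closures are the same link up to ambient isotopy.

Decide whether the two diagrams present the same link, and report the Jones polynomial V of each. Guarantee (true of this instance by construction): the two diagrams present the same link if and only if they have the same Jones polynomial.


same link: yes
V(D1) = x + 2x^3 + x^5  [12 crossings, <D> = A^-14 + 2A^-6 + A^2, w = +2]
V(D2) = x + 2x^3 + x^5  (w +2, c 10, <D> = A^-14 + 2A^-6 + A^2)
note: D2 (10 crossings) and D1 (12) are Markov-related braid presentations


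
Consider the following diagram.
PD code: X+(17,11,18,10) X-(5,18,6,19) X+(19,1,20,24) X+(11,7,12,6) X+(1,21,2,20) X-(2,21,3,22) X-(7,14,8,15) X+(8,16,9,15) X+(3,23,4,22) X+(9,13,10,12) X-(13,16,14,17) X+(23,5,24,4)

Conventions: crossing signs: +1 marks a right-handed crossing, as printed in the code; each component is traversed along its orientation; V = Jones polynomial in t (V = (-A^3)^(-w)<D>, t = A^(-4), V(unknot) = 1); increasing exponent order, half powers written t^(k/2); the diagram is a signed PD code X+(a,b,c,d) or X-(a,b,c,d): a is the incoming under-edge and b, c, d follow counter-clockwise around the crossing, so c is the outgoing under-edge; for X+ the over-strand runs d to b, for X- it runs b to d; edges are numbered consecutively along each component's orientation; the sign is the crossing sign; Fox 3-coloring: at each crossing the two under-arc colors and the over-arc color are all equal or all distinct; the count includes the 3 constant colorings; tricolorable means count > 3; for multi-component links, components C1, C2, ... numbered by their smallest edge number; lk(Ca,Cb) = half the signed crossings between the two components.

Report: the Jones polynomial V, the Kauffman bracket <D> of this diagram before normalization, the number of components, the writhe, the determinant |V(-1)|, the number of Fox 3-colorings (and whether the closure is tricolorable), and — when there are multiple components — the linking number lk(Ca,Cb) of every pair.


V = t^2 + 2t^4 - 2t^5 + t^6 - 2t^7 + t^8
<D> = A^-20 - 2A^-16 + A^-12 - 2A^-8 + 2A^-4 + A^4 (w = +4)
1 component over 12 crossings, w = +4
27 Fox colorings among 3^12, |V(-1)| = 9: tricolorable
why: w = +4 shifts under R1 moves; the (-A^3)^(-4) factor cancels that in V


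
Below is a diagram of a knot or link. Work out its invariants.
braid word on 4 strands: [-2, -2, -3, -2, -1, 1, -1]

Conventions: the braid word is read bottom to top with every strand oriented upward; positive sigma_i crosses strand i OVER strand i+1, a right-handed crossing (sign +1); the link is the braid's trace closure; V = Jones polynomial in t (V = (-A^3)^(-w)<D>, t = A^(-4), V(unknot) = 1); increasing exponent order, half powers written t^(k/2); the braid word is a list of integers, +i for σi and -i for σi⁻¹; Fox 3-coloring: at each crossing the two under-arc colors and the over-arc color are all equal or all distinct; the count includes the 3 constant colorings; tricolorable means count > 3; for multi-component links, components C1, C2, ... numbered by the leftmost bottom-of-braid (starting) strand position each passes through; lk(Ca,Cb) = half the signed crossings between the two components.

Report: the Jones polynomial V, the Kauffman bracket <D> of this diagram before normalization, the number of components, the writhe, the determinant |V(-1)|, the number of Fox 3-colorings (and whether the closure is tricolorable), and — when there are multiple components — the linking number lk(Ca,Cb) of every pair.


Jones polynomial: V(t) = -t^-4 + t^-3 + t^-1
<D> = -A^-11 - A^-3 + A; writhe -5
components 1, writhe -5 (7 crossings)
3-colorings: 9 of 3^7, det 3 — tricolorable
note: |V(-1)| = 3: so tricolorable, since 3 divides 3


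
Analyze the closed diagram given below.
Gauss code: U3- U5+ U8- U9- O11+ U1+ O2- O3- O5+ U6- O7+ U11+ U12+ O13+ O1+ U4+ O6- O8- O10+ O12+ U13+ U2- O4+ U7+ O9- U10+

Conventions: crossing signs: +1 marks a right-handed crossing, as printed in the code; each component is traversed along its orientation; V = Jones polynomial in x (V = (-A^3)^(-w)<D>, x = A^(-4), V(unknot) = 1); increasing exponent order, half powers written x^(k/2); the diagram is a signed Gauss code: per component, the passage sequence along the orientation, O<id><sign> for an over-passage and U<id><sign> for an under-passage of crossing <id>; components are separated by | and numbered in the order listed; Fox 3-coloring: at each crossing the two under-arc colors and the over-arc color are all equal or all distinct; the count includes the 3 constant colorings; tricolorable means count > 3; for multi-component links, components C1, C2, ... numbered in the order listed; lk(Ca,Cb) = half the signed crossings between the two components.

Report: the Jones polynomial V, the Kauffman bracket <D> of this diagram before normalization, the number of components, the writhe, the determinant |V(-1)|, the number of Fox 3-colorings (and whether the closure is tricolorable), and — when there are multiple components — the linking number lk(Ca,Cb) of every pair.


Jones polynomial: V(x) = 2x - 2x^2 + 3x^3 - 3x^4 + 2x^5 - 2x^6 + x^7
<D> = -A^-19 + 2A^-15 - 2A^-11 + 3A^-7 - 3A^-3 + 2A - 2A^5; writhe +3
components 1, writhe +3 (13 crossings)
3-colorings: 9 of 3^13, det 15 — tricolorable
note: |V(-1)| = 15: so tricolorable, since 3 divides 15


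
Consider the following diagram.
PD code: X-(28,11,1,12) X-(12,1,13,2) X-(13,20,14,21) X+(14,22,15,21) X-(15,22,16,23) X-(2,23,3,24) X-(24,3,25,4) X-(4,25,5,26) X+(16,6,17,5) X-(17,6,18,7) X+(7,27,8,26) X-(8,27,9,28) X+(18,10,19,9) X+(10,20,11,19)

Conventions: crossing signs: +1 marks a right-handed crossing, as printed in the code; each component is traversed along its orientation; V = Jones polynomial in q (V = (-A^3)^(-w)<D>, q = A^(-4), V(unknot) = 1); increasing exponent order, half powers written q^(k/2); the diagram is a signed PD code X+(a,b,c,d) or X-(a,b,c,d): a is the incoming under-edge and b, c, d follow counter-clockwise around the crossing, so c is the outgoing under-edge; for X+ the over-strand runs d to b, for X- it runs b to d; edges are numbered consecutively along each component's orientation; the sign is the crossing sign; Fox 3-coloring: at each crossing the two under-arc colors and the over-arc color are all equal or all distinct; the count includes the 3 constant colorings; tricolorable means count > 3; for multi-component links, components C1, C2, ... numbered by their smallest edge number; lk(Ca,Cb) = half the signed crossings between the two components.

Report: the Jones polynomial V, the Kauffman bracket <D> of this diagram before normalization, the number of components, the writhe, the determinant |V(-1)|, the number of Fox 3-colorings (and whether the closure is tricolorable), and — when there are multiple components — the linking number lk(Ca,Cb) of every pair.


Jones polynomial: V(q) = -q^-6 + q^-5 - q^-4 + 2q^-3 - q^-2 + q^-1
<D> = A^-8 - A^-4 + 2 - A^4 + A^8 - A^12; writhe -4
components 1, writhe -4 (14 crossings)
3-colorings: 3 of 3^14, det 7 — not tricolorable
note: w = -4 (over 14 crossings) is diagram-only; (-A^3)^(4) removes it from V


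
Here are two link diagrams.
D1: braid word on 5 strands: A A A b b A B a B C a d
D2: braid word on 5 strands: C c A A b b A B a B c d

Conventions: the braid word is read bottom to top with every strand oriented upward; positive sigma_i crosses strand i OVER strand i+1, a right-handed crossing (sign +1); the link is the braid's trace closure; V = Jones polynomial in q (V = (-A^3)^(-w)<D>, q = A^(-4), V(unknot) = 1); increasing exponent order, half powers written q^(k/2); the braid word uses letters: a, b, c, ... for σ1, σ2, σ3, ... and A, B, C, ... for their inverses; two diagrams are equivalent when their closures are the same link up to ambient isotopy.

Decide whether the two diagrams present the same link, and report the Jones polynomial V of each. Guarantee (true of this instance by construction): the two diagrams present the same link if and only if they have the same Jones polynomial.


equivalent: yes
D1 (bracket -A^-10 + 2A^-6 - A^-2 + 2A^2 - A^6 + A^10 - A^14; 12 crossings at w = -2): V = -q^-5 + q^-4 - q^-3 + 2q^-2 - q^-1 + 2 - q
V(D2) = -q^-5 + q^-4 - q^-3 + 2q^-2 - q^-1 + 2 - q  [12 crossings, <D> = -A^-4 + 2 - A^4 + 2A^8 - A^12 + A^16 - A^20, w = 0]
observation: one V(q) for all 2 diagrams — one class (guaranteed)


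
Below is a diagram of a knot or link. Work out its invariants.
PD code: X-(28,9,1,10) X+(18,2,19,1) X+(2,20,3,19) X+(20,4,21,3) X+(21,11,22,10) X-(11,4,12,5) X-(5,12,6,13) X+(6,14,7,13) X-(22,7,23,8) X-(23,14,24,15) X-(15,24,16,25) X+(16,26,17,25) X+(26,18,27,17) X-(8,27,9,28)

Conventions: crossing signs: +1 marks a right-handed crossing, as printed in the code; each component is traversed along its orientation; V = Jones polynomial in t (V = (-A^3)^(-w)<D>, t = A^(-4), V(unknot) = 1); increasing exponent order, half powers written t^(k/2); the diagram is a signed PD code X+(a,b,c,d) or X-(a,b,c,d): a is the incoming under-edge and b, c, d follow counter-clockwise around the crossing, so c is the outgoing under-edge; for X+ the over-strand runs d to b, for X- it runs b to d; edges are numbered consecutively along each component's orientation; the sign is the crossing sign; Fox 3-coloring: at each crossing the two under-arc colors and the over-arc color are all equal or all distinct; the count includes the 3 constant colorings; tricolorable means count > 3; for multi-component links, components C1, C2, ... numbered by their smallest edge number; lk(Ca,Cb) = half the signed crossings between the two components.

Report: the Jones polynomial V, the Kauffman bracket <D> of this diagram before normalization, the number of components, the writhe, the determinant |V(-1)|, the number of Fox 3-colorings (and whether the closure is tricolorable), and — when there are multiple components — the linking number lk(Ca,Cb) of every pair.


Jones polynomial: V(t) = -t^-3 + 2t^-2 - 2t^-1 + 3 - 2t + 2t^2 - t^3
<D> = -A^-12 + 2A^-8 - 2A^-4 + 3 - 2A^4 + 2A^8 - A^12; writhe 0
components 1, writhe 0 (14 crossings)
3-colorings: 3 of 3^14, det 13 — not tricolorable
note: the span of V is 6, forcing >= 6 crossings in any diagram


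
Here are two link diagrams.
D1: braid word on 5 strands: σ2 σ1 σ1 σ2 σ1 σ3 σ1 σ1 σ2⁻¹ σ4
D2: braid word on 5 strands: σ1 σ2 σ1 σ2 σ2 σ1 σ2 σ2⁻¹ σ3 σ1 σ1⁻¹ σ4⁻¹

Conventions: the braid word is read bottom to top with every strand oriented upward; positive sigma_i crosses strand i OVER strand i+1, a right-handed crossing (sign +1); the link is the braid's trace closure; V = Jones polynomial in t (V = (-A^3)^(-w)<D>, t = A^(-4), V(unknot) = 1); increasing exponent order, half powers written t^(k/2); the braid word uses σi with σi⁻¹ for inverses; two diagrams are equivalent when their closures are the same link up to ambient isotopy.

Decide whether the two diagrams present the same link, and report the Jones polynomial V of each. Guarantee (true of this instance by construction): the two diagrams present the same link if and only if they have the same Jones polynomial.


equivalent: yes
V(D1) = t^2 + t^4 - t^5 + t^6 - t^7  (w +8, c 10, <D> = -A^-4 + 1 - A^4 + A^8 + A^16)
V(D2) = t^2 + t^4 - t^5 + t^6 - t^7  [12 crossings, <D> = -A^-10 + A^-6 - A^-2 + A^2 + A^10, w = +6]
key observation: D2 (12 crossings) and D1 (10) are Markov-related braid presentations


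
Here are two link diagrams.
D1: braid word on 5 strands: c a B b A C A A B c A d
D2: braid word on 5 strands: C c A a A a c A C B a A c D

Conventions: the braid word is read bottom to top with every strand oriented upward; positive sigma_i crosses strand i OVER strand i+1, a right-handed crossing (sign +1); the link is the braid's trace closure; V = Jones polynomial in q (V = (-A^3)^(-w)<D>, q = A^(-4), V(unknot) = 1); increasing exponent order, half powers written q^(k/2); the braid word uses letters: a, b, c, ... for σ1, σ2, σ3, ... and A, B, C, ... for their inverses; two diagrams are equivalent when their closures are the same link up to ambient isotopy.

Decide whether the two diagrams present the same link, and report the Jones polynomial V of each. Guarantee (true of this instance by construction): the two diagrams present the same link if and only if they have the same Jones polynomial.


same link: no
V(D1) = -q^-4 + q^-3 + q^-1  [12 crossings, <D> = A^-2 + A^6 - A^10, w = -2]
V(D2) = 1  [14 crossings, <D> = A^-6, w = -2]
insight: 2 values of V(q) split the 2 diagrams


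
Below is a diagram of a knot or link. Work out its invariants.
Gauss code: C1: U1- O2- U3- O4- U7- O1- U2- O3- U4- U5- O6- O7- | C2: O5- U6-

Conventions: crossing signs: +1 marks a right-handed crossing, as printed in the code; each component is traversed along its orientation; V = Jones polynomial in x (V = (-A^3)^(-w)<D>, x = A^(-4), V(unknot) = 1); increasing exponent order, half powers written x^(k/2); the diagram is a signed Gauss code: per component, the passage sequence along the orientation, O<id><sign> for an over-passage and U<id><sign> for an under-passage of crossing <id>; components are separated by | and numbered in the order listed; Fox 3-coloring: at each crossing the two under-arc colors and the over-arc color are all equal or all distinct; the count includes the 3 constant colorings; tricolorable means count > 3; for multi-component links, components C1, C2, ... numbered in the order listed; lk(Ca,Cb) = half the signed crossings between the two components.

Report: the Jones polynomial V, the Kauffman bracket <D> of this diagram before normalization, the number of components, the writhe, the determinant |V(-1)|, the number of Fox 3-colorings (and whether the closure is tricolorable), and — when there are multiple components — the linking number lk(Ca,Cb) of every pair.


V(x) = x^(-19/2) - x^(-17/2) + 2x^(-15/2) - 2x^(-13/2) + x^(-11/2) - 2x^(-9/2) - x^(-5/2)
bracket: A^-11 + 2A^-3 - A + 2A^5 - 2A^9 + A^13 - A^17, w = -7
2 components, writhe -7, over 7 crossings
lk(C1,C2) = -1
det 10, colorings 3 of 3^7 — not tricolorable
observation: det 10 = |V(-1)|; not divisible by 3, so not tricolorable


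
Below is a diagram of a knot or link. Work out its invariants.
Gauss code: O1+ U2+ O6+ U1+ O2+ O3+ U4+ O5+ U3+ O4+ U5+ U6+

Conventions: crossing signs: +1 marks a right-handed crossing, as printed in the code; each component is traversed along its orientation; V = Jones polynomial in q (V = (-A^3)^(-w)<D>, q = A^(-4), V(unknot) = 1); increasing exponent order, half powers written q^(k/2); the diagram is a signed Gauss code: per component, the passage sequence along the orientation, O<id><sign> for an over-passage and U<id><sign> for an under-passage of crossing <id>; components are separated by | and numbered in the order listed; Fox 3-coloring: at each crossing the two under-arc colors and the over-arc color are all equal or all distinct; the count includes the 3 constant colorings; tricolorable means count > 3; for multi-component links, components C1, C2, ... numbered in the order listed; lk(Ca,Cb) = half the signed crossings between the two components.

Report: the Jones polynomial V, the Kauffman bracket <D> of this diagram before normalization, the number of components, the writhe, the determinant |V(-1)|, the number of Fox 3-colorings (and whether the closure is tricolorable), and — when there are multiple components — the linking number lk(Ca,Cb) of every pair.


V(q) = q^2 + 2q^4 - 2q^5 + q^6 - 2q^7 + q^8
bracket: A^-14 - 2A^-10 + A^-6 - 2A^-2 + 2A^2 + A^10, w = +6
1 component, writhe +6, over 6 crossings
det 9, colorings 27 of 3^6 — tricolorable
observation: the span of V is 6, forcing >= 6 crossings in any diagram


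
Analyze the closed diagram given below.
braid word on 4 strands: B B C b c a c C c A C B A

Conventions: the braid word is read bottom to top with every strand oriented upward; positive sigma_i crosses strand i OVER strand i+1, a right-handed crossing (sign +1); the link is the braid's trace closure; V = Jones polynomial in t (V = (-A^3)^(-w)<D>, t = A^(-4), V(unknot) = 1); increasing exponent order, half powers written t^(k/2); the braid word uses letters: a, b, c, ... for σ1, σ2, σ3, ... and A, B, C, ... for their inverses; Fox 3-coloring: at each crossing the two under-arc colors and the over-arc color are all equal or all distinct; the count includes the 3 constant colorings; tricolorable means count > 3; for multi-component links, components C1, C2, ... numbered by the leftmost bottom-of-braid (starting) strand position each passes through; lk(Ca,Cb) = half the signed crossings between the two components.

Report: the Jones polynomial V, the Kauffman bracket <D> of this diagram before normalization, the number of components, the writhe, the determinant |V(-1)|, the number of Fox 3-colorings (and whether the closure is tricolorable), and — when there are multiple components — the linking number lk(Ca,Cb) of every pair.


Jones polynomial: V(t) = -t^-4 + t^-3 + t^-1
<D> = -A^-5 - A^3 + A^7; writhe -3
components 1, writhe -3 (13 crossings)
3-colorings: 9 of 3^13, det 3 — tricolorable
note: det 3 = |V(-1)|; divisible by 3, so tricolorable


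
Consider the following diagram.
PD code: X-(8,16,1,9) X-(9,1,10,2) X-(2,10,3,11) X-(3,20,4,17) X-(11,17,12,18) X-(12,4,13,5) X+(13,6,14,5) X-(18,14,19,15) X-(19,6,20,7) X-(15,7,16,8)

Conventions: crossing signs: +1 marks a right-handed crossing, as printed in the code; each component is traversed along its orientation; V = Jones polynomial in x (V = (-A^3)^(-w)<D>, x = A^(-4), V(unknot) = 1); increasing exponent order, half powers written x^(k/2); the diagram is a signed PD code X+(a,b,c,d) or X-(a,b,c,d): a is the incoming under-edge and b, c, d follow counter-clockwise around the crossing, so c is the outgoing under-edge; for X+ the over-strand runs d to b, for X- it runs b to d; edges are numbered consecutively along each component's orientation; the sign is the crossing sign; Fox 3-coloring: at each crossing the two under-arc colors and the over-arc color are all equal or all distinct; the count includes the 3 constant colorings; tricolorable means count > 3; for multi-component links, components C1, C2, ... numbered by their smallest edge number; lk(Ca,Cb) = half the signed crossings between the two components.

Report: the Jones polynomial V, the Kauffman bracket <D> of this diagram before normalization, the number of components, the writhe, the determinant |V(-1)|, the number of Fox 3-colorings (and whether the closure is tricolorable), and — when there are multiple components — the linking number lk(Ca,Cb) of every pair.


V(x) = x^-9 + x^-7 + x^-5 + x^-3
bracket: A^-12 + A^-4 + A^4 + A^12, w = -8
3 components, writhe -8, over 10 crossings
lk(C1,C2) = -2
linking number lk(C1,C3) = -1
lk(C2,C3): -1
det 4, colorings 3 of 3^10 — not tricolorable
observation: |V(-1)| = 4: so not tricolorable, since 3 does not divide 4


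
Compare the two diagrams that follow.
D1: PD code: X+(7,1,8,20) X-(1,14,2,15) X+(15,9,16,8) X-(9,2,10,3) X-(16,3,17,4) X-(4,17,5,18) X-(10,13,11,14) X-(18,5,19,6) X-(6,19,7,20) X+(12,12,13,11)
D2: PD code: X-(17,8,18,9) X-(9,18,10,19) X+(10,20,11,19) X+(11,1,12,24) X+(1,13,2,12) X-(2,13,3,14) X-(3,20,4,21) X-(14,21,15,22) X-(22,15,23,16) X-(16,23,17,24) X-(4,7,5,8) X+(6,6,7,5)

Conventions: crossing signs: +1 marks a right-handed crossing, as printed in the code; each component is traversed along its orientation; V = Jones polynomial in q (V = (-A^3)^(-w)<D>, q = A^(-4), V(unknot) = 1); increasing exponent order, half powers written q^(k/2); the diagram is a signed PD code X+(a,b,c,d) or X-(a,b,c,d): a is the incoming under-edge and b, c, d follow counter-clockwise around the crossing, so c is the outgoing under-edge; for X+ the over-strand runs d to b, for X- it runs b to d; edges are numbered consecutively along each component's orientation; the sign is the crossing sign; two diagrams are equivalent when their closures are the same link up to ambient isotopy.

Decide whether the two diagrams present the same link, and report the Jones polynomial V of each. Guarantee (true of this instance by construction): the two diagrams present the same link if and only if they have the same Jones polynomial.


equivalent: yes
D1 (bracket A^-8 - A^-4 + 2 - A^4 + A^8 - A^12; 10 crossings at w = -4): V = -q^-6 + q^-5 - q^-4 + 2q^-3 - q^-2 + q^-1
D2 (bracket A^-8 - A^-4 + 2 - A^4 + A^8 - A^12; 12 crossings at w = -4): V = -q^-6 + q^-5 - q^-4 + 2q^-3 - q^-2 + q^-1
key observation: Reidemeister moves carry D1 (10 crossings) to D2 (12)


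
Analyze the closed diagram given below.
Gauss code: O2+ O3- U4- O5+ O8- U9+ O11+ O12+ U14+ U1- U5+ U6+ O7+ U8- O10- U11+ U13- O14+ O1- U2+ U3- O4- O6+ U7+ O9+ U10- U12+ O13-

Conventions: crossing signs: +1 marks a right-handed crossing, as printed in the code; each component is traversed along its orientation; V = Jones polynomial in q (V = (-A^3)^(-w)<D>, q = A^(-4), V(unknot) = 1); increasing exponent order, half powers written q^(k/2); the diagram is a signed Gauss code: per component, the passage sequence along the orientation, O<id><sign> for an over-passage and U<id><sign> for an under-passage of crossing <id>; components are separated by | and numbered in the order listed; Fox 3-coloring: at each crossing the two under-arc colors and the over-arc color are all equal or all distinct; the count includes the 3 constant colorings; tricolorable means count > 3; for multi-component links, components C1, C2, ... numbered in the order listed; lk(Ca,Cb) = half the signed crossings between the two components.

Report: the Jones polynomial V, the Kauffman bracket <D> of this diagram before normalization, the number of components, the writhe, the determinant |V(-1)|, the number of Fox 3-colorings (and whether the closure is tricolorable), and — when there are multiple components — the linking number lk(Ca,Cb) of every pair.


V(q) = q^-2 - 2q^-1 + 3 - 3q + 4q^2 - 3q^3 + 2q^4 - 2q^5 + q^6
bracket: A^-18 - 2A^-14 + 2A^-10 - 3A^-6 + 4A^-2 - 3A^2 + 3A^6 - 2A^10 + A^14, w = +2
1 component, writhe +2, over 14 crossings
det 21, colorings 9 of 3^14 — tricolorable
observation: w = +2 (over 14 crossings) is diagram-only; (-A^3)^(-2) removes it from V


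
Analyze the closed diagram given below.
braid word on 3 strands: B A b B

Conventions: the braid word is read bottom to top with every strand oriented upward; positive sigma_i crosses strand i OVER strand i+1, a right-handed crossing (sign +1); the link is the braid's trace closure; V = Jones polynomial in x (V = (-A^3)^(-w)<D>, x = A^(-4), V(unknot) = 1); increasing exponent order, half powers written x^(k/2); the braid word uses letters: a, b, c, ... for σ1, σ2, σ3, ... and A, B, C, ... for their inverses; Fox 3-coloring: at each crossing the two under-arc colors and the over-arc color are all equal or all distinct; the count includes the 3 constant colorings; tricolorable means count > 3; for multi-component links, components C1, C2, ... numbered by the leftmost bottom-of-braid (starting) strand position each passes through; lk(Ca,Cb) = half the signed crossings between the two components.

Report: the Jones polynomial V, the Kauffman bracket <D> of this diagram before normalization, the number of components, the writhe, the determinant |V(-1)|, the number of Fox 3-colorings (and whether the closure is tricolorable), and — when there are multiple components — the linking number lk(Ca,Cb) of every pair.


V = 1
<D> = A^-6 (w = -2)
1 component over 4 crossings, w = -2
3 Fox colorings among 3^4, |V(-1)| = 1: not tricolorable
why: inverse pairs cancel, leaving σ2⁻¹ σ1⁻¹


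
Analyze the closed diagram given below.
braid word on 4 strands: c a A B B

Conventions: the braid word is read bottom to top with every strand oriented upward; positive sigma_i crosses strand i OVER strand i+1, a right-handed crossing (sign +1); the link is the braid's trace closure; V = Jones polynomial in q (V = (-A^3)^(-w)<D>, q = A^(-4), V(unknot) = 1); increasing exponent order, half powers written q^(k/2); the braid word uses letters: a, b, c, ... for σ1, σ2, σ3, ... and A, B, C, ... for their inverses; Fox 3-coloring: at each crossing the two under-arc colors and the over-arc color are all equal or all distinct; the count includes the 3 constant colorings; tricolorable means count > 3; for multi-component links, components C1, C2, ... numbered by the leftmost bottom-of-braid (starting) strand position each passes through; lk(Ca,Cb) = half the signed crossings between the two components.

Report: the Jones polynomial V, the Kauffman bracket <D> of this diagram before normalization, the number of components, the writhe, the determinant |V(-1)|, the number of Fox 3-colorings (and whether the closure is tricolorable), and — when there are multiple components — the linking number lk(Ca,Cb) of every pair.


V = q^-3 + q^-2 + q^-1 + 1
<D> = -A^-3 - A - A^5 - A^9 (w = -1)
3 components over 5 crossings, w = -1
lk(C1,C2): 0
lk(C1,C3) = 0
linking number lk(C2,C3) = -1
9 Fox colorings among 3^6, |V(-1)| = 0: tricolorable
why: summing lk over 3 pairs gives -1


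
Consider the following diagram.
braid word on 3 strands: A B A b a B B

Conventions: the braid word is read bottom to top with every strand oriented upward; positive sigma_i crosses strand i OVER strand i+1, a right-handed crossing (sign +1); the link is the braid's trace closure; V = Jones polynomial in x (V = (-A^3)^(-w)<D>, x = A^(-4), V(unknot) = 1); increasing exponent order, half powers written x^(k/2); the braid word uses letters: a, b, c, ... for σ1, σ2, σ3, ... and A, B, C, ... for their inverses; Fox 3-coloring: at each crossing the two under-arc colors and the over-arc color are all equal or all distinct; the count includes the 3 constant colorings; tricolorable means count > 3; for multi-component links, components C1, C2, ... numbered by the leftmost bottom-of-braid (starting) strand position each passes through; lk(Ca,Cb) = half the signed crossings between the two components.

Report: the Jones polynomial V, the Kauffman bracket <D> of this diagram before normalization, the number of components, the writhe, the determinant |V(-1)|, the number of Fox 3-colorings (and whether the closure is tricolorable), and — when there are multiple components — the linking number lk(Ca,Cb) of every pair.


V = x^(-9/2) - x^(-5/2) - x^(-3/2) - x^(-1/2)
<D> = A^-7 + A^-3 + A - A^9 (w = -3)
2 components over 7 crossings, w = -3
lk(C1,C2): 0
27 Fox colorings among 3^7, |V(-1)| = 0: tricolorable
why: w = -3 (over 7 crossings) is diagram-only; (-A^3)^(3) removes it from V


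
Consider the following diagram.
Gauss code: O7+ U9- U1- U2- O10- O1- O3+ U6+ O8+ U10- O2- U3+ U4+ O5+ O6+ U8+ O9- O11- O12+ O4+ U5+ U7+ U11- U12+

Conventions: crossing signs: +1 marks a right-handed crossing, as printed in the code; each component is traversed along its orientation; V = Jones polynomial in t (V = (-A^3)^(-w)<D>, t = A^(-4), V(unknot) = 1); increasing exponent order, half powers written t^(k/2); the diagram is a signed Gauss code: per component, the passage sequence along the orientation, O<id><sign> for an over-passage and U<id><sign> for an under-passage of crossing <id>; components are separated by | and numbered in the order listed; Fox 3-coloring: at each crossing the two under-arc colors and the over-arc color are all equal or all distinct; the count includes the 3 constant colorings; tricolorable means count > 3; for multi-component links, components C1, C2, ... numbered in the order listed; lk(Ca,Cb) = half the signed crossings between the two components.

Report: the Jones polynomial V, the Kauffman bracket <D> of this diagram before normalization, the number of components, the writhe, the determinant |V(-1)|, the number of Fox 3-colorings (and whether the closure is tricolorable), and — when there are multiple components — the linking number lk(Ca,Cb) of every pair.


V = t + t^3 - t^4
<D> = -A^-10 + A^-6 + A^2 (w = +2)
1 component over 12 crossings, w = +2
9 Fox colorings among 3^12, |V(-1)| = 3: tricolorable
why: |V(-1)| = 3: so tricolorable, since 3 divides 3


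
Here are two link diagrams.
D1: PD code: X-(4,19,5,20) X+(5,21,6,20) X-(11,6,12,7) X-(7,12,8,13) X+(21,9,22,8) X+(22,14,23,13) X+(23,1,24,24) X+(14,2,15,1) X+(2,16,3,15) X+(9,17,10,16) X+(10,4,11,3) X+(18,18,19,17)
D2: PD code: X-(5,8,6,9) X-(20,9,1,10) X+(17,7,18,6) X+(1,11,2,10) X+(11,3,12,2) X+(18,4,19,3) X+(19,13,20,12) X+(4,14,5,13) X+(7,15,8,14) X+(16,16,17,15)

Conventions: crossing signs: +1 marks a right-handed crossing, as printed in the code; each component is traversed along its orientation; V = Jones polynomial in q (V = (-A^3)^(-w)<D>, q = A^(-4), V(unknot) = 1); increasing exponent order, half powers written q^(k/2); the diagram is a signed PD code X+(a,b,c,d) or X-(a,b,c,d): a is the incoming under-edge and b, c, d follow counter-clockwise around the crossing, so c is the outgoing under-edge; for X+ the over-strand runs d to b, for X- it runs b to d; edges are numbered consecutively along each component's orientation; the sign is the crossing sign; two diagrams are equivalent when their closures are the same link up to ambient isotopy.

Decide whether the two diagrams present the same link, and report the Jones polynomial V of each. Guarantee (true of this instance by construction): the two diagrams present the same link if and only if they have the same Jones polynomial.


equivalent: yes
D1 (bracket -A^-6 + A^-2 - A^2 + 2A^6 - A^10 + A^14; 12 crossings at w = +6): V = q - q^2 + 2q^3 - q^4 + q^5 - q^6
V(D2) = q - q^2 + 2q^3 - q^4 + q^5 - q^6  (w +6, c 10, <D> = -A^-6 + A^-2 - A^2 + 2A^6 - A^10 + A^14)
key observation: from 12 to 10 crossings by R-moves: one link, two diagrams


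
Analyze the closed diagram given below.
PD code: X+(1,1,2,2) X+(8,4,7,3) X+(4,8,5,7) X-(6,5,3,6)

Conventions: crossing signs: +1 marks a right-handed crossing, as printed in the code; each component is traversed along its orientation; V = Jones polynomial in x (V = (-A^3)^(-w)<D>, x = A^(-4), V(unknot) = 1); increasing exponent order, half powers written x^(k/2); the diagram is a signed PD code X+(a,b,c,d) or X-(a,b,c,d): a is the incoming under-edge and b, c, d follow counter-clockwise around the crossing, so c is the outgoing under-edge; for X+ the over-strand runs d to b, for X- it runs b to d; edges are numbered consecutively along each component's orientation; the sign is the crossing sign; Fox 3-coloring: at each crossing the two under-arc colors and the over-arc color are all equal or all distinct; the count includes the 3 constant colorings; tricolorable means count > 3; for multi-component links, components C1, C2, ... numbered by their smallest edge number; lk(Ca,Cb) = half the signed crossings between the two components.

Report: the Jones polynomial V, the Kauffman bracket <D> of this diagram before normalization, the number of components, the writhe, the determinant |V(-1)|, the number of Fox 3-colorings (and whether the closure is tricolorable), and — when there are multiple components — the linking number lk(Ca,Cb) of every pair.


V = 1 + x + x^2 + x^3
<D> = A^-6 + A^-2 + A^2 + A^6 (w = +2)
3 components over 4 crossings, w = +2
lk(C1,C2): 0
lk(C1,C3) = 0
linking number lk(C2,C3) = +1
9 Fox colorings among 3^4, |V(-1)| = 0: tricolorable
why: the span of V is 3, within the link bound 4 + 3 - 1


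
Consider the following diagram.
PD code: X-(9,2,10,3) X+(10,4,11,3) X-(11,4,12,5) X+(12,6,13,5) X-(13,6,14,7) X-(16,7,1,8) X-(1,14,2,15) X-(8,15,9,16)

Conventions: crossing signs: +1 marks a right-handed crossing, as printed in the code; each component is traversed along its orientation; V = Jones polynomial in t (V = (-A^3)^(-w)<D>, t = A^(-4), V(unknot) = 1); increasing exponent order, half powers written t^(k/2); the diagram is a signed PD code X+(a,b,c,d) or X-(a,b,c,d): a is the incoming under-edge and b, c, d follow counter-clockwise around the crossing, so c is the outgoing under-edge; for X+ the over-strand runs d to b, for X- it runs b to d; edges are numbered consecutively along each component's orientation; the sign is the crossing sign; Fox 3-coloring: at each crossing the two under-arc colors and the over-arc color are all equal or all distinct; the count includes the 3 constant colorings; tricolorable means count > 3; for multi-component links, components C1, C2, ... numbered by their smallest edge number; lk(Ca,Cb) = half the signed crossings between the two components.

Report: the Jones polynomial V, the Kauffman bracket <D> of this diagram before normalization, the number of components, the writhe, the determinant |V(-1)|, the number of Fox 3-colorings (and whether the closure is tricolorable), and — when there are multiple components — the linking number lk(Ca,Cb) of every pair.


Jones polynomial: V(t) = -t^-4 + t^-3 + t^-1
<D> = A^-8 + 1 - A^4; writhe -4
components 1, writhe -4 (8 crossings)
3-colorings: 9 of 3^8, det 3 — tricolorable
note: w = -4 shifts under R1 moves; the (-A^3)^(4) factor cancels that in V


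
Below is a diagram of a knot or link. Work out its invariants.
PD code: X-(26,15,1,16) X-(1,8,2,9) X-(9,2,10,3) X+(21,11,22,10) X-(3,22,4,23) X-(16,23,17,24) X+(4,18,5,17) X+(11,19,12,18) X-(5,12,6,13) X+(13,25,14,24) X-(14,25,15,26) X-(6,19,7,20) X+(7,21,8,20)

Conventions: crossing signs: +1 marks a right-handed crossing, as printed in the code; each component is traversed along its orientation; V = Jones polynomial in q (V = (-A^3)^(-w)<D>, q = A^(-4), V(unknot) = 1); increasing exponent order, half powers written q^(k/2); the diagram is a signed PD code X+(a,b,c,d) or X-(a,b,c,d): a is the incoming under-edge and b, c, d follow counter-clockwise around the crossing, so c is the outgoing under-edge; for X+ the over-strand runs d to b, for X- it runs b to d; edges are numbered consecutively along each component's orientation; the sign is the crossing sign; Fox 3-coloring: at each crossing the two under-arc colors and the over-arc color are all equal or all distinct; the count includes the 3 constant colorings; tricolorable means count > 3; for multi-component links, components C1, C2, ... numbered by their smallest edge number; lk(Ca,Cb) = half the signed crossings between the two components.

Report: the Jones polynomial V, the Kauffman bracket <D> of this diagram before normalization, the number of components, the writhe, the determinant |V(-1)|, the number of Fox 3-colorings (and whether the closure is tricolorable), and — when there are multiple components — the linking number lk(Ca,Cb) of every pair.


V = -q^-6 + 2q^-5 - 2q^-4 + 3q^-3 - 3q^-2 + 2q^-1 - 1 + q
<D> = -A^-13 + A^-9 - 2A^-5 + 3A^-1 - 3A^3 + 2A^7 - 2A^11 + A^15 (w = -3)
1 component over 13 crossings, w = -3
9 Fox colorings among 3^13, |V(-1)| = 15: tricolorable
why: V spans 7 powers of q: at least 7 crossings in any diagram


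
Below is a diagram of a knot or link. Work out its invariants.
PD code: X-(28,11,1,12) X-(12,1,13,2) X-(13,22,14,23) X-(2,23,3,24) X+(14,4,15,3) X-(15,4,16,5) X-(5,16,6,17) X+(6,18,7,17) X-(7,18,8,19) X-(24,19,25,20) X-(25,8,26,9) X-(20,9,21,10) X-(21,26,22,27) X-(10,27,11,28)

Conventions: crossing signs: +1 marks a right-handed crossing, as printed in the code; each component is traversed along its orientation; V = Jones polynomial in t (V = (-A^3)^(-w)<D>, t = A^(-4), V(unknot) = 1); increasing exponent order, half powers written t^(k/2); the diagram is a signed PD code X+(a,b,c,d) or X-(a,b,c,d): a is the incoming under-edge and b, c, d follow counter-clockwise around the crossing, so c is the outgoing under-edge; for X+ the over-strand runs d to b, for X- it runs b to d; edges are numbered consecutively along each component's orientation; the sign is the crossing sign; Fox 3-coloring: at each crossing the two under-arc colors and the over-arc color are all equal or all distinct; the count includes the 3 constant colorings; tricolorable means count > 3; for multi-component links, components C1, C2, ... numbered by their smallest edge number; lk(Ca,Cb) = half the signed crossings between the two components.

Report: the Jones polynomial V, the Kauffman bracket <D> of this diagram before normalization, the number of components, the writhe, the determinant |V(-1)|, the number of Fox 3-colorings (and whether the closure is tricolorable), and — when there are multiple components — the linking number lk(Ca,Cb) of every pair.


V = -t^-10 + t^-6 + t^-4
<D> = A^-14 + A^-6 - A^10 (w = -10)
1 component over 14 crossings, w = -10
3 Fox colorings among 3^14, |V(-1)| = 1: not tricolorable
why: det 1 = |V(-1)|; not divisible by 3, so not tricolorable
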